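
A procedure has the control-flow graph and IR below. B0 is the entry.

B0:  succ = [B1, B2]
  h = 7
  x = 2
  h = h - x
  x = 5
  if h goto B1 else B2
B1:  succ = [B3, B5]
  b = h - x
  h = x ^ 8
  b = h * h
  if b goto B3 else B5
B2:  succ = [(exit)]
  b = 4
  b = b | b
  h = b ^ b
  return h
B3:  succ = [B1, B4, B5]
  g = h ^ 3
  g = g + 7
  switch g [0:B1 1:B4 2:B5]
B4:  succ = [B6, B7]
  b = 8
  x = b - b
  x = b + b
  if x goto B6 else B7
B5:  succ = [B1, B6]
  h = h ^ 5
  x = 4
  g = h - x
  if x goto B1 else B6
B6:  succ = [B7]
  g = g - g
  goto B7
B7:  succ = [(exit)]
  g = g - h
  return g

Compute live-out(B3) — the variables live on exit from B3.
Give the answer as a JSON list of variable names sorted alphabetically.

Answer: ["g", "h", "x"]

Derivation:
def/use:
  B0 def {h,x} use ∅
  B1 def {b,h} use {h,x}
  B2 def {b,h} use ∅
  B3 def {g} use {h}
  B4 def {b,x} use ∅
  B5 def {g,h,x} use {h}
  B6 def {g} use {g}
  B7 def {g} use {g,h}

Backward fixpoint:
  B0: in=∅ out={h,x}
  B1: in={h,x} out={h,x}
  B2: in=∅ out=∅
  B3: in={h,x} out={g,h,x}
  B4: in={g,h} out={g,h}
  B5: in={h} out={g,h,x}
  B6: in={g,h} out={g,h}
  B7: in={g,h} out=∅

live-out(B3) = ["g", "h", "x"]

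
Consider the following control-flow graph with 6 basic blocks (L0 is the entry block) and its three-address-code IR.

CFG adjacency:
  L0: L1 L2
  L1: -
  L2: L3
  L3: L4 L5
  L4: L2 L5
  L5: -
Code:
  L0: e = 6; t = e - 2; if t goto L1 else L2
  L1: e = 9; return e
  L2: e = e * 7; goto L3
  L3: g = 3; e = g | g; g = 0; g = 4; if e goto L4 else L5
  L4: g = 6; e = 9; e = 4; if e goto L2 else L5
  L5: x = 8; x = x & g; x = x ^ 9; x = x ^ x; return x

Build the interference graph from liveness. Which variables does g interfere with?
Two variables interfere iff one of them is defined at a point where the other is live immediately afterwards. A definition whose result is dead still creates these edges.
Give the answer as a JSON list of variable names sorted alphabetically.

def/use:
  L0 def {e,t} use ∅
  L1 def {e} use ∅
  L2 def {e} use {e}
  L3 def {e,g} use ∅
  L4 def {e,g} use ∅
  L5 def {x} use {g}

Backward fixpoint:
  live L0: ∅→{e}
  live L1: ∅→∅
  live L2: {e}→∅
  live L3: ∅→{g}
  live L4: ∅→{e,g}
  live L5: {g}→∅

Interference:
  e — {g,t}
  g — {e,x}
  t — {e}
  x — {g}

N(g) = ["e", "x"]

Answer: ["e", "x"]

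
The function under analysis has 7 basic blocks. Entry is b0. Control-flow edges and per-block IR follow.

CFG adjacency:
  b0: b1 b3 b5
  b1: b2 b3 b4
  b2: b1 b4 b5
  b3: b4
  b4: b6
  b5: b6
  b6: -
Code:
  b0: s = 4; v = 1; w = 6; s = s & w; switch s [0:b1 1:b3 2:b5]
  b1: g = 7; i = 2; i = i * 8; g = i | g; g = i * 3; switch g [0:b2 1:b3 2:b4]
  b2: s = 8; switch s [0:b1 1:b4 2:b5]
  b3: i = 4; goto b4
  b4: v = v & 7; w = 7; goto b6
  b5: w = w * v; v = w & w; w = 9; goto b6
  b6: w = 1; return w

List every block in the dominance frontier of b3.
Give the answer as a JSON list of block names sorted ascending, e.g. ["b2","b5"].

Answer: ["b4"]

Derivation:
idom tree: b1←b0 b2←b1 b3←b0 b4←b0 b5←b0 b6←b0
Dom∩ at merges:
  b1: preds {b0,b2}: {b0} ∩ {b0,b1,b2} = {b0}; idom=b0
  b3: preds {b0,b1}: {b0} ∩ {b0,b1} = {b0}; idom=b0
  b4: preds {b1,b2,b3}: {b0,b1} ∩ {b0,b1,b2} ∩ {b0,b3} = {b0}; idom=b0
  b5: preds {b0,b2}: {b0} ∩ {b0,b1,b2} = {b0}; idom=b0
  b6: preds {b4,b5}: {b0,b4} ∩ {b0,b5} = {b0}; idom=b0

DF derivation:
  join b1 pred b0: · stop@b0
  join b1 pred b2: b2→b1 stop@b0
  join b3 pred b0: · stop@b0
  join b3 pred b1: b1 stop@b0
  join b4 pred b1: b1 stop@b0
  join b4 pred b2: b2→b1 stop@b0
  join b4 pred b3: b3 stop@b0
  join b5 pred b0: · stop@b0
  join b5 pred b2: b2→b1 stop@b0
  join b6 pred b4: b4 stop@b0
  join b6 pred b5: b5 stop@b0
  DF(b0)=∅
  DF(b1)={b1,b3,b4,b5}
  DF(b2)={b1,b4,b5}
  DF(b3)={b4}
  DF(b4)={b6}
  DF(b5)={b6}
  DF(b6)=∅

DF(b3) = ["b4"]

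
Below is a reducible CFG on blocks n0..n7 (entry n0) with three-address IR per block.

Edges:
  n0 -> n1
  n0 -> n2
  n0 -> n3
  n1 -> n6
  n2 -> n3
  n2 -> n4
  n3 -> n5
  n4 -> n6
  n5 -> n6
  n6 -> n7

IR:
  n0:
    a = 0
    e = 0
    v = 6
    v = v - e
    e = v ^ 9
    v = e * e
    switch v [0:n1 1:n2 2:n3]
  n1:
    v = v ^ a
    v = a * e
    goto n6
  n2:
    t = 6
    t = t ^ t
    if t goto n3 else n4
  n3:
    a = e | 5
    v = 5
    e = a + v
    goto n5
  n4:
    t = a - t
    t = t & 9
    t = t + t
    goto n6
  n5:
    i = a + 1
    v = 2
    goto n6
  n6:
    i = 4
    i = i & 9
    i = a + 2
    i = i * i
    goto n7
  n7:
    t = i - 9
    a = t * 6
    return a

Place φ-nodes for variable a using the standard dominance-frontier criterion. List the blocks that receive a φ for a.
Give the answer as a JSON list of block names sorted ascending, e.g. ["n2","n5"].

Answer: ["n6"]

Working:
idom tree: n1←n0 n2←n0 n3←n0 n4←n2 n5←n3 n6←n0 n7←n6
Dom∩ at merges:
  n3: preds {n0,n2}: {n0} ∩ {n0,n2} = {n0}; idom=n0
  n6: preds {n1,n4,n5}: {n0,n1} ∩ {n0,n2,n4} ∩ {n0,n3,n5} = {n0}; idom=n0

DF derivation:
  join n3 pred n0: · stop@n0
  join n3 pred n2: n2 stop@n0
  join n6 pred n1: n1 stop@n0
  join n6 pred n4: n4→n2 stop@n0
  join n6 pred n5: n5→n3 stop@n0
  n0 → ∅
  n1 → {n6}
  n2 → {n3,n6}
  n3 → {n6}
  n4 → {n6}
  n5 → {n6}
  n6 → ∅
  n7 → ∅

φ for a: defs {n0,n3,n7}
  DF⁺ = {n6}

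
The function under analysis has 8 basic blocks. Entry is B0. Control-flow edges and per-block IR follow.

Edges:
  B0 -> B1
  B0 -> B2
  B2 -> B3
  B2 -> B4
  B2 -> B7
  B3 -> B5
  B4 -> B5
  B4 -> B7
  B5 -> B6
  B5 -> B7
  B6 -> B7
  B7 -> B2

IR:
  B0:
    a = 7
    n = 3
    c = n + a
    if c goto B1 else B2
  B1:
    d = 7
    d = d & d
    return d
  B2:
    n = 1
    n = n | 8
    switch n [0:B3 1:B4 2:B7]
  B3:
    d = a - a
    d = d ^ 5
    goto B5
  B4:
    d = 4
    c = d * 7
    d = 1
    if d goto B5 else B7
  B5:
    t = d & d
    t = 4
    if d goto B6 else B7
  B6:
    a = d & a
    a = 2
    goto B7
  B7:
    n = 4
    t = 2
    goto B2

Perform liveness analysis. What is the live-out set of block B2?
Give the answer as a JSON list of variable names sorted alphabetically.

Block summaries:
  B0: {a,c,n} / ∅
  B1: {d} / ∅
  B2: {n} / ∅
  B3: {d} / {a}
  B4: {c,d} / ∅
  B5: {t} / {d}
  B6: {a} / {a,d}
  B7: {n,t} / ∅

Live sets:
  live B0: ∅→{a}
  live B1: ∅→∅
  live B2: {a}→{a}
  live B3: {a}→{a,d}
  live B4: {a}→{a,d}
  live B5: {a,d}→{a,d}
  live B6: {a,d}→{a}
  live B7: {a}→{a}

live-out(B2) = ["a"]

Answer: ["a"]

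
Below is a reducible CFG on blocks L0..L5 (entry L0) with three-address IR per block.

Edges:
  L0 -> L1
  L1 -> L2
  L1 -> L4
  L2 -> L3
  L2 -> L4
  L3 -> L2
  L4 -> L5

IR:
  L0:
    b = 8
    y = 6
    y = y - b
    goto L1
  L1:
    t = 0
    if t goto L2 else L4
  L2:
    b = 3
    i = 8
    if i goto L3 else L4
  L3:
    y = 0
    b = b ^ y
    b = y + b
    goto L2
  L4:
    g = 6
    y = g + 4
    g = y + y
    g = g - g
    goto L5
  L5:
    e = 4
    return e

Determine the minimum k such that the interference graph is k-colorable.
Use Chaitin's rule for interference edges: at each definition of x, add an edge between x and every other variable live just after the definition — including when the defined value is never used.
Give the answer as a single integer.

Block summaries:
  L0 def {b,y} use ∅
  L1 def {t} use ∅
  L2 def {b,i} use ∅
  L3 def {b,y} use {b}
  L4 def {g,y} use ∅
  L5 def {e} use ∅

Live sets:
  L0 li=∅ lo=∅
  L1 li=∅ lo=∅
  L2 li=∅ lo={b}
  L3 li={b} lo=∅
  L4 li=∅ lo=∅
  L5 li=∅ lo=∅

Conflict graph:
  b — {i,y}
  e — ∅
  g — ∅
  i — {b}
  t — ∅
  y — {b}

Chromatic number:
  lower bound: {b,i} mutually conflict ⇒ χ ≥ 2
  2-colouring: R0={b,e,g,t}  R1={i,y}
  χ = 2

Answer: 2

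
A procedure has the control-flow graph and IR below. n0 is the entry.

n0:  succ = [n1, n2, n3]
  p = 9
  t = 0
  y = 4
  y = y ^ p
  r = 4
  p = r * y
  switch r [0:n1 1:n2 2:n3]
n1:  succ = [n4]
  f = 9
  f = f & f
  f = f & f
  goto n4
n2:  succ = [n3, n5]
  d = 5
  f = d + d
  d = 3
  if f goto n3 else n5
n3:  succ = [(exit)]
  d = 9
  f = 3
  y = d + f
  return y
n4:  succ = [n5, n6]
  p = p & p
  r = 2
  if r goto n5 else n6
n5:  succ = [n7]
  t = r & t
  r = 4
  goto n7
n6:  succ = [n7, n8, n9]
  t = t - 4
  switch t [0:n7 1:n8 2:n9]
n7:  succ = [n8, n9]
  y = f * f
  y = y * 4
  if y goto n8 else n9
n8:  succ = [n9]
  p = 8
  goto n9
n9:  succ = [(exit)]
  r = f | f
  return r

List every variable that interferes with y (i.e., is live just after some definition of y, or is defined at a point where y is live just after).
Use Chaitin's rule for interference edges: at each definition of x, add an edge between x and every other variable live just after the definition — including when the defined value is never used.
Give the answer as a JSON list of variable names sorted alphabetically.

Block summaries:
  n0: {p,r,t,y} / ∅
  n1: {f} / ∅
  n2: {d,f} / ∅
  n3: {d,f,y} / ∅
  n4: {p,r} / {p}
  n5: {r,t} / {r,t}
  n6: {t} / {t}
  n7: {y} / {f}
  n8: {p} / ∅
  n9: {r} / {f}

Live sets:
  n0: in=∅ out={p,r,t}
  n1: in={p,t} out={f,p,t}
  n2: in={r,t} out={f,r,t}
  n3: in=∅ out=∅
  n4: in={f,p,t} out={f,r,t}
  n5: in={f,r,t} out={f}
  n6: in={f,t} out={f}
  n7: in={f} out={f}
  n8: in={f} out={f}
  n9: in={f} out=∅

Interfere edges:
  d↔{f,r,t}
  f↔{d,p,r,t,y}
  p↔{f,r,t,y}
  r↔{d,f,p,t,y}
  t↔{d,f,p,r,y}
  y↔{f,p,r,t}

N(y) = ["f", "p", "r", "t"]

Answer: ["f", "p", "r", "t"]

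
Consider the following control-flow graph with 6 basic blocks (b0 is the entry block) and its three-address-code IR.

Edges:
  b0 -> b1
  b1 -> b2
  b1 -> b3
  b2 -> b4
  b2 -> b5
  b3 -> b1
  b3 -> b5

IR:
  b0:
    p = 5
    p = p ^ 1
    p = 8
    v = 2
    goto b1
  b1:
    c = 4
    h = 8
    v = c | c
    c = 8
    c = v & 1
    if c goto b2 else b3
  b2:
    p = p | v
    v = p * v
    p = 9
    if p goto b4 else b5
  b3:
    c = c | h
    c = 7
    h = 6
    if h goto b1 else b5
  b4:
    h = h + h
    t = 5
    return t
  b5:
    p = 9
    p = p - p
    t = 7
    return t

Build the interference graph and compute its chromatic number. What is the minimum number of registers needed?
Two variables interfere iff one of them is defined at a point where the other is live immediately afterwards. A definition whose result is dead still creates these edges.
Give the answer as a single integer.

Per-block:
  b0: def={p,v} ue=∅
  b1: def={c,h,v} ue=∅
  b2: def={p,v} ue={p,v}
  b3: def={c,h} ue={c,h}
  b4: def={h,t} ue={h}
  b5: def={p,t} ue=∅

Live sets:
  b0: in=∅ out={p}
  b1: in={p} out={c,h,p,v}
  b2: in={h,p,v} out={h}
  b3: in={c,h,p} out={p}
  b4: in={h} out=∅
  b5: in=∅ out=∅

Conflict graph:
  c — {h,p,v}
  h — {c,p,v}
  p — {c,h,v}
  t — ∅
  v — {c,h,p}

Registers:
  lower bound: {c,h,p,v} mutually conflict ⇒ χ ≥ 4
  assign c→R0 h→R1 p→R2 t→R0 v→R3 — no edge inside a register ⇒ χ ≤ 4
  χ = 4

Answer: 4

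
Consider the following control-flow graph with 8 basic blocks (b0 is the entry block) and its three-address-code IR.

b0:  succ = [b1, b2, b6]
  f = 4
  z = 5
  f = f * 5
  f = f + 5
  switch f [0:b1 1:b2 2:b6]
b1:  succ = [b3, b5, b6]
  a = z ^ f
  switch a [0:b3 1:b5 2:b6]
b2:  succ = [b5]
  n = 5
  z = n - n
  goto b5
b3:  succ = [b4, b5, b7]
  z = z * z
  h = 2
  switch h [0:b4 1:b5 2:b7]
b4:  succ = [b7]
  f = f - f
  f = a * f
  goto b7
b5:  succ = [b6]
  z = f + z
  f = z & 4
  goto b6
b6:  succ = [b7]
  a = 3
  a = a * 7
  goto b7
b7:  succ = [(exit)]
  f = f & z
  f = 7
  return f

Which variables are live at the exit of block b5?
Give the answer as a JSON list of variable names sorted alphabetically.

Answer: ["f", "z"]

Analysis:
Block summaries:
  b0: {f,z} / ∅
  b1: {a} / {f,z}
  b2: {n,z} / ∅
  b3: {h,z} / {z}
  b4: {f} / {a,f}
  b5: {f,z} / {f,z}
  b6: {a} / ∅
  b7: {f} / {f,z}

Backward fixpoint:
  b0 li=∅ lo={f,z}
  b1 li={f,z} lo={a,f,z}
  b2 li={f} lo={f,z}
  b3 li={a,f,z} lo={a,f,z}
  b4 li={a,f,z} lo={f,z}
  b5 li={f,z} lo={f,z}
  b6 li={f,z} lo={f,z}
  b7 li={f,z} lo=∅

live-out(b5) = ["f", "z"]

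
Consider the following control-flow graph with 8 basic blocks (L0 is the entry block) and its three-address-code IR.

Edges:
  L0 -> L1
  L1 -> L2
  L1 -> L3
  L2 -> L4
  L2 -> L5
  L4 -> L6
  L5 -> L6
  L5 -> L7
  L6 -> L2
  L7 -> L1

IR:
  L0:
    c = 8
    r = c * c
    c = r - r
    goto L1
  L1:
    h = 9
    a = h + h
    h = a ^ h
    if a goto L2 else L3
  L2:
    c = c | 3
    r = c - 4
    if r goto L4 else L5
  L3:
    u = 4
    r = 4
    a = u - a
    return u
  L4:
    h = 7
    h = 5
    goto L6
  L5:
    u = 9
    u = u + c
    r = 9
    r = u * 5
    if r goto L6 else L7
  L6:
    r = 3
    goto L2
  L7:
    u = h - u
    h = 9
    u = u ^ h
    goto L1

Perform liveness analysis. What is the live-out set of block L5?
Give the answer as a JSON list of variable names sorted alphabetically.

Per-block:
  L0: {c,r} / ∅
  L1: {a,h} / ∅
  L2: {c,r} / {c}
  L3: {a,r,u} / {a}
  L4: {h} / ∅
  L5: {r,u} / {c}
  L6: {r} / ∅
  L7: {h,u} / {h,u}

Live sets:
  live L0: ∅→{c}
  live L1: {c}→{a,c,h}
  live L2: {c,h}→{c,h}
  live L3: {a}→∅
  live L4: {c}→{c,h}
  live L5: {c,h}→{c,h,u}
  live L6: {c,h}→{c,h}
  live L7: {c,h,u}→{c}

live-out(L5) = ["c", "h", "u"]

Answer: ["c", "h", "u"]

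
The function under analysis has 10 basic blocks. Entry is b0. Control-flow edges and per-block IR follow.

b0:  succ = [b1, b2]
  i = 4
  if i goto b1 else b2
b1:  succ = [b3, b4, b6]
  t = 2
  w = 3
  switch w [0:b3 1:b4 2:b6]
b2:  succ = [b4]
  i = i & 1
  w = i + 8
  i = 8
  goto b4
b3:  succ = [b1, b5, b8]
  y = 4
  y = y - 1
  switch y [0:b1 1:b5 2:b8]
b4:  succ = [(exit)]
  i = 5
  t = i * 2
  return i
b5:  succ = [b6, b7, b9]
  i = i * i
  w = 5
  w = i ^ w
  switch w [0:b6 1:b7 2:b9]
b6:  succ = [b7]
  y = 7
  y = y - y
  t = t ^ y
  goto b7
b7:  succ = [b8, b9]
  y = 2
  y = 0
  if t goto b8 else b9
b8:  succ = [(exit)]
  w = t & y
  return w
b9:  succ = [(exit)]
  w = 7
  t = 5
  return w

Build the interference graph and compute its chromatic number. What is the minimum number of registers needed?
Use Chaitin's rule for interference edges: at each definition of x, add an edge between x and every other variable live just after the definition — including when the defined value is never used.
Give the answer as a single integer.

Answer: 3

Derivation:
def/use:
  b0: {i} / ∅
  b1: {t,w} / ∅
  b2: {i,w} / {i}
  b3: {y} / ∅
  b4: {i,t} / ∅
  b5: {i,w} / {i}
  b6: {t,y} / {t}
  b7: {y} / {t}
  b8: {w} / {t,y}
  b9: {t,w} / ∅

Liveness:
  live b0: ∅→{i}
  live b1: {i}→{i,t}
  live b2: {i}→∅
  live b3: {i,t}→{i,t,y}
  live b4: ∅→∅
  live b5: {i,t}→{t}
  live b6: {t}→{t}
  live b7: {t}→{t,y}
  live b8: {t,y}→∅
  live b9: ∅→∅

Interference:
  i — {t,w,y}
  t — {i,w,y}
  w — {i,t}
  y — {i,t}

Chromatic number:
  {i,t,w} pairwise interfere (3-clique) ⇒ χ ≥ 3
  assign i→R0 t→R1 w→R2 y→R2 — no edge inside a register ⇒ χ ≤ 3
  χ = 3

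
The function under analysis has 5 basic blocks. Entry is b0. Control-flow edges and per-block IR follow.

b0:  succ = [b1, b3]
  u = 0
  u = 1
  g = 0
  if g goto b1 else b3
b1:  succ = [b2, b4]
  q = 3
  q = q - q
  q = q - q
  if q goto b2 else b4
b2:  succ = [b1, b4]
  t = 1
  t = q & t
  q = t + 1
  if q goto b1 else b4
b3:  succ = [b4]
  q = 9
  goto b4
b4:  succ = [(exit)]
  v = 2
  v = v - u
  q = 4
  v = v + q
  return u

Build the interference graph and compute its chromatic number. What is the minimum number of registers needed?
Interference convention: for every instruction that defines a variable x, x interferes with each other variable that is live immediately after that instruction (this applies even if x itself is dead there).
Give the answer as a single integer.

def/use:
  b0: {g,u} / ∅
  b1: {q} / ∅
  b2: {q,t} / {q}
  b3: {q} / ∅
  b4: {q,v} / {u}

Backward fixpoint:
  b0 li=∅ lo={u}
  b1 li={u} lo={q,u}
  b2 li={q,u} lo={u}
  b3 li={u} lo={u}
  b4 li={u} lo=∅

Interference:
  g↔{u}
  q↔{t,u,v}
  t↔{q,u}
  u↔{g,q,t,v}
  v↔{q,u}

Chromatic number:
  lower bound: {q,t,u} mutually conflict ⇒ χ ≥ 3
  assign g→R1 q→R1 t→R2 u→R0 v→R2 — no edge inside a register ⇒ χ ≤ 3
  χ = 3

Answer: 3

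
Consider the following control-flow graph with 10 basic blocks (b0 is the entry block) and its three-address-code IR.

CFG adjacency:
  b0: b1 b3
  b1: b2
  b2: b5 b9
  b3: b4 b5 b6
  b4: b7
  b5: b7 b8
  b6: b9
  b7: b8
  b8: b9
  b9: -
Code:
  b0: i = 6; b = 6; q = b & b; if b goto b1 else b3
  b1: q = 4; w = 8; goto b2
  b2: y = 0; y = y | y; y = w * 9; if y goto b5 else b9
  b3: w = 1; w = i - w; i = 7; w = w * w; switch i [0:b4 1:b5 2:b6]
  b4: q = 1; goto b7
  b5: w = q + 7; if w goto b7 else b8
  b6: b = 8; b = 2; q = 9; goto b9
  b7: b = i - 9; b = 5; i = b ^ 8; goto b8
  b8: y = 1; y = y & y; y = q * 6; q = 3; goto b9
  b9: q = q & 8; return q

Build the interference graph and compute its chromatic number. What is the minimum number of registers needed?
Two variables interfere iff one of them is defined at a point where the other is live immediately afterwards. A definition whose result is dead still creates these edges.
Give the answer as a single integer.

Answer: 4

Working:
Block summaries:
  b0 def {b,i,q} use ∅
  b1 def {q,w} use ∅
  b2 def {y} use {w}
  b3 def {i,w} use {i}
  b4 def {q} use ∅
  b5 def {w} use {q}
  b6 def {b,q} use ∅
  b7 def {b,i} use {i}
  b8 def {q,y} use {q}
  b9 def {q} use {q}

Liveness:
  b0 li=∅ lo={i,q}
  b1 li={i} lo={i,q,w}
  b2 li={i,q,w} lo={i,q}
  b3 li={i,q} lo={i,q}
  b4 li={i} lo={i,q}
  b5 li={i,q} lo={i,q}
  b6 li=∅ lo={q}
  b7 li={i,q} lo={q}
  b8 li={q} lo={q}
  b9 li={q} lo=∅

Conflict graph:
  b: {i,q}
  i: {b,q,w,y}
  q: {b,i,w,y}
  w: {i,q,y}
  y: {i,q,w}

Registers:
  lower bound: {i,q,w,y} mutually conflict ⇒ χ ≥ 4
  4-colouring: R0={i}  R1={q}  R2={b,w}  R3={y}
  χ = 4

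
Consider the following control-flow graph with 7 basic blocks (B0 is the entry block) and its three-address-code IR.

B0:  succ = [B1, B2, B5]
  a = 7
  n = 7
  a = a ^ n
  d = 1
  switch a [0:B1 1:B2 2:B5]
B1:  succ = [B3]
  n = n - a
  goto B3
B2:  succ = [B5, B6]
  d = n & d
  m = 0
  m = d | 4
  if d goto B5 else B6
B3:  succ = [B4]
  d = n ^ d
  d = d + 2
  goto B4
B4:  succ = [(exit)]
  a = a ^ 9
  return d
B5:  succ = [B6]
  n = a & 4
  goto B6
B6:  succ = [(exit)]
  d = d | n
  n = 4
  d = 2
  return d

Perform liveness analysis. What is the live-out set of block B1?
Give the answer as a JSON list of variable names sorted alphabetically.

Answer: ["a", "d", "n"]

Working:
def/use:
  B0 def {a,d,n} use ∅
  B1 def {n} use {a,n}
  B2 def {d,m} use {d,n}
  B3 def {d} use {d,n}
  B4 def {a} use {a,d}
  B5 def {n} use {a}
  B6 def {d,n} use {d,n}

Liveness:
  B0: in=∅ out={a,d,n}
  B1: in={a,d,n} out={a,d,n}
  B2: in={a,d,n} out={a,d,n}
  B3: in={a,d,n} out={a,d}
  B4: in={a,d} out=∅
  B5: in={a,d} out={d,n}
  B6: in={d,n} out=∅

live-out(B1) = ["a", "d", "n"]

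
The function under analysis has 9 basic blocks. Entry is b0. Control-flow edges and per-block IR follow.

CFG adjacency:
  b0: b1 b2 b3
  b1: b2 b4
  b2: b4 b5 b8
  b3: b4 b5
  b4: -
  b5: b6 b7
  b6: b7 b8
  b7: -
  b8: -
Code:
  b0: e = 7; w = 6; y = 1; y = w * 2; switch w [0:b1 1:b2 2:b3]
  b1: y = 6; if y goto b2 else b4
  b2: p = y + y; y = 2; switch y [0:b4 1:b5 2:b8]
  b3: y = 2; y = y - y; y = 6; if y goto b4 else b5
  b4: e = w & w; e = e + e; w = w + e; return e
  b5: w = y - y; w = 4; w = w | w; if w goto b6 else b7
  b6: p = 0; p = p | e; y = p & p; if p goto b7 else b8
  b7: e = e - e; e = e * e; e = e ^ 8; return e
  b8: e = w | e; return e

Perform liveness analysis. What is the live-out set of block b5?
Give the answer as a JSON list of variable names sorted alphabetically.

Per-block:
  b0: def={e,w,y} ue=∅
  b1: def={y} ue=∅
  b2: def={p,y} ue={y}
  b3: def={y} ue=∅
  b4: def={e,w} ue={w}
  b5: def={w} ue={y}
  b6: def={p,y} ue={e}
  b7: def={e} ue={e}
  b8: def={e} ue={e,w}

Live sets:
  live b0: ∅→{e,w,y}
  live b1: {e,w}→{e,w,y}
  live b2: {e,w,y}→{e,w,y}
  live b3: {e,w}→{e,w,y}
  live b4: {w}→∅
  live b5: {e,y}→{e,w}
  live b6: {e,w}→{e,w}
  live b7: {e}→∅
  live b8: {e,w}→∅

live-out(b5) = ["e", "w"]

Answer: ["e", "w"]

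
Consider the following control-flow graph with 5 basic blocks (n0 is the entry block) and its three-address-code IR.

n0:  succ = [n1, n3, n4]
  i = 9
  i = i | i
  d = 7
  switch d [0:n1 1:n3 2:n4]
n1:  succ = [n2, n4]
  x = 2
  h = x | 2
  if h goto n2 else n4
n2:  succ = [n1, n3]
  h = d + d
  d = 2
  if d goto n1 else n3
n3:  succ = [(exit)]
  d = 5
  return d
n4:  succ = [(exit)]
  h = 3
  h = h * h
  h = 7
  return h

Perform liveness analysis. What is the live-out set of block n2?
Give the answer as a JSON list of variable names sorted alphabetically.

Answer: ["d"]

Analysis:
Block summaries:
  n0: def={d,i} ue=∅
  n1: def={h,x} ue=∅
  n2: def={d,h} ue={d}
  n3: def={d} ue=∅
  n4: def={h} ue=∅

Liveness:
  n0 li=∅ lo={d}
  n1 li={d} lo={d}
  n2 li={d} lo={d}
  n3 li=∅ lo=∅
  n4 li=∅ lo=∅

live-out(n2) = ["d"]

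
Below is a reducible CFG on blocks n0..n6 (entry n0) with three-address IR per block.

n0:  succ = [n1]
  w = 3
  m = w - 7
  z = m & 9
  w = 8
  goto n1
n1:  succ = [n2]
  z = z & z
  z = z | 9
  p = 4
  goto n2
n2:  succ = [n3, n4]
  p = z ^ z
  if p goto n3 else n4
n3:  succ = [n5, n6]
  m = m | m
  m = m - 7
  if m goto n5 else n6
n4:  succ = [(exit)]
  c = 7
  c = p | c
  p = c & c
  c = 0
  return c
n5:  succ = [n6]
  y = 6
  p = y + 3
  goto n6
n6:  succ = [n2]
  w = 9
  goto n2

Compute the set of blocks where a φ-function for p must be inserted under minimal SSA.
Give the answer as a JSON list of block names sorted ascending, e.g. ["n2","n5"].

Answer: ["n2", "n6"]

Derivation:
idom tree: n1←n0 n2←n1 n3←n2 n4←n2 n5←n3 n6←n3
Dom∩ at merges:
  n2: preds {n1,n6}: {n0,n1} ∩ {n0,n1,n2,n3,n6} = {n0,n1}; idom=n1
  n6: preds {n3,n5}: {n0,n1,n2,n3} ∩ {n0,n1,n2,n3,n5} = {n0,n1,n2,n3}; idom=n3

DF walk-up:
  n2←n1: walk · to n1
  n2←n6: walk n6→n3→n2 to n1
  n6←n3: walk · to n3
  n6←n5: walk n5 to n3
  n0: DF=∅
  n1: DF=∅
  n2: DF={n2}
  n3: DF={n2}
  n4: DF=∅
  n5: DF={n6}
  n6: DF={n2}

φ for p: defs {n1,n2,n4,n5}
  DF⁺ = {n2,n6}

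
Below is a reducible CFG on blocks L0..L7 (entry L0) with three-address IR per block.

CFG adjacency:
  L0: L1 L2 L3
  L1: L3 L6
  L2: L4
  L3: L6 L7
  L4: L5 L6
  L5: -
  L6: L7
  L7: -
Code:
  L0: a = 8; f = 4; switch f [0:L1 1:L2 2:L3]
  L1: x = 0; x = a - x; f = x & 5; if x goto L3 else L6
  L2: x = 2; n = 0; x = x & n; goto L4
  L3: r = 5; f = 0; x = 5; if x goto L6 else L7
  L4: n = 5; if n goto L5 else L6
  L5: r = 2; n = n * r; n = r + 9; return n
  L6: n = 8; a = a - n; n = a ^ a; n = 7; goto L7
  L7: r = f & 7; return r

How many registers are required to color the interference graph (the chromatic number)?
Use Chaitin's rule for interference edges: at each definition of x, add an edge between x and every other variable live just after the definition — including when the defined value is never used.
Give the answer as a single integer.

Answer: 4

Analysis:
Block summaries:
  L0: {a,f} / ∅
  L1: {f,x} / {a}
  L2: {n,x} / ∅
  L3: {f,r,x} / ∅
  L4: {n} / ∅
  L5: {n,r} / {n}
  L6: {a,n} / {a}
  L7: {r} / {f}

Live sets:
  live L0: ∅→{a,f}
  live L1: {a}→{a,f}
  live L2: {a,f}→{a,f}
  live L3: {a}→{a,f}
  live L4: {a,f}→{a,f,n}
  live L5: {n}→∅
  live L6: {a,f}→{f}
  live L7: {f}→∅

Interfere edges:
  a↔{f,n,r,x}
  f↔{a,n,x}
  n↔{a,f,r,x}
  r↔{a,n}
  x↔{a,f,n}

Registers:
  {a,f,n,x} pairwise interfere (4-clique) ⇒ χ ≥ 4
  assign a→R0 f→R2 n→R1 r→R2 x→R3 — no edge inside a register ⇒ χ ≤ 4
  χ = 4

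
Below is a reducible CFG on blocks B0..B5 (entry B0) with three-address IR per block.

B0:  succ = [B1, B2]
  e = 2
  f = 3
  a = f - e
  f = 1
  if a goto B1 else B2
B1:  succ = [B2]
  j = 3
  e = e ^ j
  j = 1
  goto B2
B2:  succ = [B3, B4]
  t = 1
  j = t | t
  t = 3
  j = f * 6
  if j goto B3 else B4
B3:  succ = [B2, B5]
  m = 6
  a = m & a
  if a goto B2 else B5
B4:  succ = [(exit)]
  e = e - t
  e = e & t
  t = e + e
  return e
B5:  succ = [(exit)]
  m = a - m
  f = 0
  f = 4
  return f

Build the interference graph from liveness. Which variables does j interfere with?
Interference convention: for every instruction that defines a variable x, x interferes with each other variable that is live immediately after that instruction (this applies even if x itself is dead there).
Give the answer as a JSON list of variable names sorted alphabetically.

Answer: ["a", "e", "f", "t"]

Working:
Block summaries:
  B0: {a,e,f} / ∅
  B1: {e,j} / {e}
  B2: {j,t} / {f}
  B3: {a,m} / {a}
  B4: {e,t} / {e,t}
  B5: {f,m} / {a,m}

Live sets:
  live B0: ∅→{a,e,f}
  live B1: {a,e,f}→{a,e,f}
  live B2: {a,e,f}→{a,e,f,t}
  live B3: {a,e,f}→{a,e,f,m}
  live B4: {e,t}→∅
  live B5: {a,m}→∅

Interference:
  a — {e,f,j,m,t}
  e — {a,f,j,m,t}
  f — {a,e,j,m,t}
  j — {a,e,f,t}
  m — {a,e,f}
  t — {a,e,f,j}

N(j) = ["a", "e", "f", "t"]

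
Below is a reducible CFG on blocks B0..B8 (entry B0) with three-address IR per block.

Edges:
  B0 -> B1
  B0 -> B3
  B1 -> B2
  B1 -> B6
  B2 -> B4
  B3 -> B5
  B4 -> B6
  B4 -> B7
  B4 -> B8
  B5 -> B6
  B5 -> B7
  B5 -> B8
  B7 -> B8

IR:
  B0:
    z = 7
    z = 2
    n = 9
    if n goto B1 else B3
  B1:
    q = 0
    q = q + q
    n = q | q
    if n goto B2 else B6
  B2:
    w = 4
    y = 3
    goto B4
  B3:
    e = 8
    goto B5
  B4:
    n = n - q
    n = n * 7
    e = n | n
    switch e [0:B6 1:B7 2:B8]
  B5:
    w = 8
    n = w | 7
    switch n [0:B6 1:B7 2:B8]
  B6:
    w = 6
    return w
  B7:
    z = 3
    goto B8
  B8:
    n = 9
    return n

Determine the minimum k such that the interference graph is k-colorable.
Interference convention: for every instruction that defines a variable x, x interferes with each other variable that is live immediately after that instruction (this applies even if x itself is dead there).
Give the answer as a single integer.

Answer: 3

Working:
Block summaries:
  B0: def={n,z} ue=∅
  B1: def={n,q} ue=∅
  B2: def={w,y} ue=∅
  B3: def={e} ue=∅
  B4: def={e,n} ue={n,q}
  B5: def={n,w} ue=∅
  B6: def={w} ue=∅
  B7: def={z} ue=∅
  B8: def={n} ue=∅

Live sets:
  live B0: ∅→∅
  live B1: ∅→{n,q}
  live B2: {n,q}→{n,q}
  live B3: ∅→∅
  live B4: {n,q}→∅
  live B5: ∅→∅
  live B6: ∅→∅
  live B7: ∅→∅
  live B8: ∅→∅

Conflict graph:
  e — ∅
  n — {q,w,y}
  q — {n,w,y}
  w — {n,q}
  y — {n,q}
  z — ∅

Chromatic number:
  {n,q,w} pairwise interfere (3-clique) ⇒ χ ≥ 3
  3-colouring: R0={e,n,z}  R1={q}  R2={w,y}
  χ = 3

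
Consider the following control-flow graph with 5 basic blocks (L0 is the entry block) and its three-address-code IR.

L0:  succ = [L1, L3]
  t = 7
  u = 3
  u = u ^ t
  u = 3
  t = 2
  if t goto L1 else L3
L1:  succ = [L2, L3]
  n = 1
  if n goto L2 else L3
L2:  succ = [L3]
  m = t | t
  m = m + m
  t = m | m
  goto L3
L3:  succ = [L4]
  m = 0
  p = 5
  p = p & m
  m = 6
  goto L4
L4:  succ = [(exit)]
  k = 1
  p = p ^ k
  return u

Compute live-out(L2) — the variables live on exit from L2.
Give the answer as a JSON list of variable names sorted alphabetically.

Per-block:
  L0: def={t,u} ue=∅
  L1: def={n} ue=∅
  L2: def={m,t} ue={t}
  L3: def={m,p} ue=∅
  L4: def={k,p} ue={p,u}

Live sets:
  live L0: ∅→{t,u}
  live L1: {t,u}→{t,u}
  live L2: {t,u}→{u}
  live L3: {u}→{p,u}
  live L4: {p,u}→∅

live-out(L2) = ["u"]

Answer: ["u"]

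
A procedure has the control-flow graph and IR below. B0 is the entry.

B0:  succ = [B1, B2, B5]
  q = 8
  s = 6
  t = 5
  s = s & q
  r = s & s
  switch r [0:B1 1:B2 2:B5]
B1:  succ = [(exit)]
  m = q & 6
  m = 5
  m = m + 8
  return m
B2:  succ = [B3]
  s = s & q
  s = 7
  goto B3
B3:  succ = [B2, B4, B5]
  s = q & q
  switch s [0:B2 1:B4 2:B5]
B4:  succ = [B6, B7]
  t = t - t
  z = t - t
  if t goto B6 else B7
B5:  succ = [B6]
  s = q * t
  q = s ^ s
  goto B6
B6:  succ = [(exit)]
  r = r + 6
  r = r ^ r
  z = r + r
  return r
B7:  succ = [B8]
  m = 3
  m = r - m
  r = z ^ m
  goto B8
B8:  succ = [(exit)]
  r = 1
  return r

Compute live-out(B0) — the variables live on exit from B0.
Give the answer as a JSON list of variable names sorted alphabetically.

Per-block:
  B0 def {q,r,s,t} use ∅
  B1 def {m} use {q}
  B2 def {s} use {q,s}
  B3 def {s} use {q}
  B4 def {t,z} use {t}
  B5 def {q,s} use {q,t}
  B6 def {r,z} use {r}
  B7 def {m,r} use {r,z}
  B8 def {r} use ∅

Live sets:
  B0 li=∅ lo={q,r,s,t}
  B1 li={q} lo=∅
  B2 li={q,r,s,t} lo={q,r,t}
  B3 li={q,r,t} lo={q,r,s,t}
  B4 li={r,t} lo={r,z}
  B5 li={q,r,t} lo={r}
  B6 li={r} lo=∅
  B7 li={r,z} lo=∅
  B8 li=∅ lo=∅

live-out(B0) = ["q", "r", "s", "t"]

Answer: ["q", "r", "s", "t"]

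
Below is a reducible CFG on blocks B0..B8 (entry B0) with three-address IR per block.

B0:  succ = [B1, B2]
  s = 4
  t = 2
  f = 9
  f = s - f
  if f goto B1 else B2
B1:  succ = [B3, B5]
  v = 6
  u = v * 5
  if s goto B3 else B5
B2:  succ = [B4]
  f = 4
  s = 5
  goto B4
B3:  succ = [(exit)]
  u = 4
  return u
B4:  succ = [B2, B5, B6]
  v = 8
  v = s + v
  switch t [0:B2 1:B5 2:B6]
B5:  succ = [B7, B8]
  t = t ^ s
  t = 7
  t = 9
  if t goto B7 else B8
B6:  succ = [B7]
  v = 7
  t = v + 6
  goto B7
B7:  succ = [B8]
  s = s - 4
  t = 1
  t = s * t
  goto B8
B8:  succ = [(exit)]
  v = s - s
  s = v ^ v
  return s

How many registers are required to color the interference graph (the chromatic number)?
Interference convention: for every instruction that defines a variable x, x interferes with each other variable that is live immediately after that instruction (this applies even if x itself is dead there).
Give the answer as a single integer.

def/use:
  B0: {f,s,t} / ∅
  B1: {u,v} / {s}
  B2: {f,s} / ∅
  B3: {u} / ∅
  B4: {v} / {s,t}
  B5: {t} / {s,t}
  B6: {t,v} / ∅
  B7: {s,t} / {s}
  B8: {s,v} / {s}

Backward fixpoint:
  B0: in=∅ out={s,t}
  B1: in={s,t} out={s,t}
  B2: in={t} out={s,t}
  B3: in=∅ out=∅
  B4: in={s,t} out={s,t}
  B5: in={s,t} out={s}
  B6: in={s} out={s}
  B7: in={s} out={s}
  B8: in={s} out=∅

Interfere edges:
  f↔{s,t}
  s↔{f,t,u,v}
  t↔{f,s,u,v}
  u↔{s,t}
  v↔{s,t}

Registers:
  lower bound: {f,s,t} mutually conflict ⇒ χ ≥ 3
  assign f→R2 s→R0 t→R1 u→R2 v→R2 — no edge inside a register ⇒ χ ≤ 3
  χ = 3

Answer: 3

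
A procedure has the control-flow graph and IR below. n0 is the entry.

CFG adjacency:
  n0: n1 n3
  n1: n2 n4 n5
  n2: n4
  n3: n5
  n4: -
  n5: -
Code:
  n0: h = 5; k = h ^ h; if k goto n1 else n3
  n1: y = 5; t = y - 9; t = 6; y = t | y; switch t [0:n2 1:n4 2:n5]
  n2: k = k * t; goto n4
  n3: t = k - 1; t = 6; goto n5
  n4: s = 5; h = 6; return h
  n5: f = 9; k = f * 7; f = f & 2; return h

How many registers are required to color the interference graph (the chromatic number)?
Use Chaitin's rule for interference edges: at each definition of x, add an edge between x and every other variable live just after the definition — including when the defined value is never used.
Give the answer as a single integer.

Answer: 4

Working:
def/use:
  n0 def {h,k} use ∅
  n1 def {t,y} use ∅
  n2 def {k} use {k,t}
  n3 def {t} use {k}
  n4 def {h,s} use ∅
  n5 def {f,k} use {h}

Backward fixpoint:
  n0: in=∅ out={h,k}
  n1: in={h,k} out={h,k,t}
  n2: in={k,t} out=∅
  n3: in={h,k} out={h}
  n4: in=∅ out=∅
  n5: in={h} out=∅

Interference:
  f↔{h,k}
  h↔{f,k,t,y}
  k↔{f,h,t,y}
  s↔∅
  t↔{h,k,y}
  y↔{h,k,t}

Registers:
  {h,k,t,y} pairwise interfere (4-clique) ⇒ χ ≥ 4
  assign f→c2 h→c0 k→c1 s→c0 t→c2 y→c3 — no edge inside a register ⇒ χ ≤ 4
  χ = 4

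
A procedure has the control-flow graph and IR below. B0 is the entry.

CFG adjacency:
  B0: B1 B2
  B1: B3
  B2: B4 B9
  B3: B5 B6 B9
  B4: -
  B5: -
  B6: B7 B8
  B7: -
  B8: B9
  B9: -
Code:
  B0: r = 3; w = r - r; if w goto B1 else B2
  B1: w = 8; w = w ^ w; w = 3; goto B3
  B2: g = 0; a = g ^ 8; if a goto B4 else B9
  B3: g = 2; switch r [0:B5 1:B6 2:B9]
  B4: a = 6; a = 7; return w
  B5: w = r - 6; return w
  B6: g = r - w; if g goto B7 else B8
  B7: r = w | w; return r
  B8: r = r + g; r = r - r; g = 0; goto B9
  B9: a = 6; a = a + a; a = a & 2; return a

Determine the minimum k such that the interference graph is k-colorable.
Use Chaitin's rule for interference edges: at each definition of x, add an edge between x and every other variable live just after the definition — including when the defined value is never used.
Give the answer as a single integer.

Answer: 3

Derivation:
Block summaries:
  B0: {r,w} / ∅
  B1: {w} / ∅
  B2: {a,g} / ∅
  B3: {g} / {r}
  B4: {a} / {w}
  B5: {w} / {r}
  B6: {g} / {r,w}
  B7: {r} / {w}
  B8: {g,r} / {g,r}
  B9: {a} / ∅

Live sets:
  B0: in=∅ out={r,w}
  B1: in={r} out={r,w}
  B2: in={w} out={w}
  B3: in={r,w} out={r,w}
  B4: in={w} out=∅
  B5: in={r} out=∅
  B6: in={r,w} out={g,r,w}
  B7: in={w} out=∅
  B8: in={g,r} out=∅
  B9: in=∅ out=∅

Conflict graph:
  a — {w}
  g — {r,w}
  r — {g,w}
  w — {a,g,r}

Registers:
  lower bound: {g,r,w} mutually conflict ⇒ χ ≥ 3
  assign a→c1 g→c1 r→c2 w→c0 — no edge inside a register ⇒ χ ≤ 3
  χ = 3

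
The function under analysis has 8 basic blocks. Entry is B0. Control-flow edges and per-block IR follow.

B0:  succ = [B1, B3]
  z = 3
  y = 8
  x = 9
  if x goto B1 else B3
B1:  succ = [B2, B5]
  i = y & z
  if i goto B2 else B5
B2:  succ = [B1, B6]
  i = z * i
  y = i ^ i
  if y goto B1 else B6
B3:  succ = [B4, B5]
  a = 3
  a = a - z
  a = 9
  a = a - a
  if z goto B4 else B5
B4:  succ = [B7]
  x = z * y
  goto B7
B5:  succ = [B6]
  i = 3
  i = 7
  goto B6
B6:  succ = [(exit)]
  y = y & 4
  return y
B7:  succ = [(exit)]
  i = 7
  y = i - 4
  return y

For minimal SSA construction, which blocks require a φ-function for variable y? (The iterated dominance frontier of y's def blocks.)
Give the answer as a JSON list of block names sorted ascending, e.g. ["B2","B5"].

idom tree: B1←B0 B2←B1 B3←B0 B4←B3 B5←B0 B6←B0 B7←B4
Dom at joins:
  B1: preds {B0,B2}: {B0} ∩ {B0,B1,B2} = {B0}; idom=B0
  B5: preds {B1,B3}: {B0,B1} ∩ {B0,B3} = {B0}; idom=B0
  B6: preds {B2,B5}: {B0,B1,B2} ∩ {B0,B5} = {B0}; idom=B0

DF walk-up:
  join B1 pred B0: · stop@B0
  join B1 pred B2: B2→B1 stop@B0
  join B5 pred B1: B1 stop@B0
  join B5 pred B3: B3 stop@B0
  join B6 pred B2: B2→B1 stop@B0
  join B6 pred B5: B5 stop@B0
  DF(B0)=∅
  DF(B1)={B1,B5,B6}
  DF(B2)={B1,B6}
  DF(B3)={B5}
  DF(B4)=∅
  DF(B5)={B6}
  DF(B6)=∅
  DF(B7)=∅

φ for y: defs {B0,B2,B6,B7}
  DF⁺ = {B1,B5,B6}

Answer: ["B1", "B5", "B6"]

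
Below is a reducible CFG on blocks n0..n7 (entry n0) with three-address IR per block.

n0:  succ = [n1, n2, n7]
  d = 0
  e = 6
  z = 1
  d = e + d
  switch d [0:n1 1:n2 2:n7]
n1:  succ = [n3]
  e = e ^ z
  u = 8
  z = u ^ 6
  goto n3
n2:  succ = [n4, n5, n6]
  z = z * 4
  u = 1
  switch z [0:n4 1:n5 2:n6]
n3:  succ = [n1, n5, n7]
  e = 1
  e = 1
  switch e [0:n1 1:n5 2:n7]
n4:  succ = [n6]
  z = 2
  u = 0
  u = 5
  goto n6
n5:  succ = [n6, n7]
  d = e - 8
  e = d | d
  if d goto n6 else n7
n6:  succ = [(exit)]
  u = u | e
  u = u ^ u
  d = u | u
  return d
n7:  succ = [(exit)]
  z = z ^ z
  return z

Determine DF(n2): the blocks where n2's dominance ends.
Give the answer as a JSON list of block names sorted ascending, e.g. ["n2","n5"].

Answer: ["n5", "n6"]

Working:
idom tree: n1←n0 n2←n0 n3←n1 n4←n2 n5←n0 n6←n0 n7←n0
Dom at joins:
  n1: preds {n0,n3}: {n0} ∩ {n0,n1,n3} = {n0}; idom=n0
  n5: preds {n2,n3}: {n0,n2} ∩ {n0,n1,n3} = {n0}; idom=n0
  n6: preds {n2,n4,n5}: {n0,n2} ∩ {n0,n2,n4} ∩ {n0,n5} = {n0}; idom=n0
  n7: preds {n0,n3,n5}: {n0} ∩ {n0,n1,n3} ∩ {n0,n5} = {n0}; idom=n0

Frontier:
  n1←n0: walk · to n0
  n1←n3: walk n3→n1 to n0
  n5←n2: walk n2 to n0
  n5←n3: walk n3→n1 to n0
  n6←n2: walk n2 to n0
  n6←n4: walk n4→n2 to n0
  n6←n5: walk n5 to n0
  n7←n0: walk · to n0
  n7←n3: walk n3→n1 to n0
  n7←n5: walk n5 to n0
  DF(n0)=∅
  DF(n1)={n1,n5,n7}
  DF(n2)={n5,n6}
  DF(n3)={n1,n5,n7}
  DF(n4)={n6}
  DF(n5)={n6,n7}
  DF(n6)=∅
  DF(n7)=∅

DF(n2) = ["n5", "n6"]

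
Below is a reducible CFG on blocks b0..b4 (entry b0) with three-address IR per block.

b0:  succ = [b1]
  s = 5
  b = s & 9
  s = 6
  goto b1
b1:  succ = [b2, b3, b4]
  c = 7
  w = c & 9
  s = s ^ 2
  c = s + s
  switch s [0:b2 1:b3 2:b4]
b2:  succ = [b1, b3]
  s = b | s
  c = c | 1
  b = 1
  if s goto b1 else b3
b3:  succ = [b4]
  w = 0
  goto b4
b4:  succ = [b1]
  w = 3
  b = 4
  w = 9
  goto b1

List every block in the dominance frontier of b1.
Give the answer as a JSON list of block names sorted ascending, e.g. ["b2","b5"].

idom tree: b1←b0 b2←b1 b3←b1 b4←b1
Dom∩ at merges:
  b1: preds {b0,b2,b4}: {b0} ∩ {b0,b1,b2} ∩ {b0,b1,b4} = {b0}; idom=b0
  b3: preds {b1,b2}: {b0,b1} ∩ {b0,b1,b2} = {b0,b1}; idom=b1
  b4: preds {b1,b3}: {b0,b1} ∩ {b0,b1,b3} = {b0,b1}; idom=b1

Frontier:
  b1←b0: walk · to b0
  b1←b2: walk b2→b1 to b0
  b1←b4: walk b4→b1 to b0
  b3←b1: walk · to b1
  b3←b2: walk b2 to b1
  b4←b1: walk · to b1
  b4←b3: walk b3 to b1
  DF(b0)=∅
  DF(b1)={b1}
  DF(b2)={b1,b3}
  DF(b3)={b4}
  DF(b4)={b1}

DF(b1) = ["b1"]

Answer: ["b1"]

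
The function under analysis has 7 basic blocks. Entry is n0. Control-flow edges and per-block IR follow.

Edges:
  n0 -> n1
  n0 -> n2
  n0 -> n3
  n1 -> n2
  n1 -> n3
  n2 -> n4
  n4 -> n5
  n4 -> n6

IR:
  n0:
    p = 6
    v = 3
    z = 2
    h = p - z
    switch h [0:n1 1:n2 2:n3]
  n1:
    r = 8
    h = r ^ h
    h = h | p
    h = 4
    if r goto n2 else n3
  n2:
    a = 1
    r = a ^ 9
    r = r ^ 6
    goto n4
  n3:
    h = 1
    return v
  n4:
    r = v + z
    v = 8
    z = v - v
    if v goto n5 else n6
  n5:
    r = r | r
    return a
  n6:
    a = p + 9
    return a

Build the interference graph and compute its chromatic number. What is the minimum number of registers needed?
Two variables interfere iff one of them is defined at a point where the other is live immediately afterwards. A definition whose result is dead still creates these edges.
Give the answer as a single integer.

Per-block:
  n0: {h,p,v,z} / ∅
  n1: {h,r} / {h,p}
  n2: {a,r} / ∅
  n3: {h} / {v}
  n4: {r,v,z} / {v,z}
  n5: {r} / {a,r}
  n6: {a} / {p}

Live sets:
  live n0: ∅→{h,p,v,z}
  live n1: {h,p,v,z}→{p,v,z}
  live n2: {p,v,z}→{a,p,v,z}
  live n3: {v}→∅
  live n4: {a,p,v,z}→{a,p,r}
  live n5: {a,r}→∅
  live n6: {p}→∅

Interfere edges:
  a — {p,r,v,z}
  h — {p,r,v,z}
  p — {a,h,r,v,z}
  r — {a,h,p,v,z}
  v — {a,h,p,r,z}
  z — {a,h,p,r,v}

Registers:
  {a,p,r,v,z} pairwise interfere (5-clique) ⇒ χ ≥ 5
  5-colouring: r0={p}  r1={r}  r2={v}  r3={z}  r4={a,h}
  χ = 5

Answer: 5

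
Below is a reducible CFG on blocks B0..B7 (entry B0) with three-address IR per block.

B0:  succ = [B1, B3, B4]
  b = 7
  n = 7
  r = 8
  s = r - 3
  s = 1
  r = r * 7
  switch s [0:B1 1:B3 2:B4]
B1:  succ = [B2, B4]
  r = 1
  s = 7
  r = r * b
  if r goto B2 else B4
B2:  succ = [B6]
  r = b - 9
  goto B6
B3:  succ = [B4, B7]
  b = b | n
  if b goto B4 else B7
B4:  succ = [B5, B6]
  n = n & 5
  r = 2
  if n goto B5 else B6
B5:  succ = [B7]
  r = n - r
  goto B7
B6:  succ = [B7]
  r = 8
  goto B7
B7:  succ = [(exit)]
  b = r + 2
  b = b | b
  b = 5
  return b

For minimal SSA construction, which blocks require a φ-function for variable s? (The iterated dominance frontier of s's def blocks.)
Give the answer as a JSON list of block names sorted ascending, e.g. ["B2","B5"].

idom tree: B1←B0 B2←B1 B3←B0 B4←B0 B5←B4 B6←B0 B7←B0
Dom at joins:
  B4: preds {B0,B1,B3}: {B0} ∩ {B0,B1} ∩ {B0,B3} = {B0}; idom=B0
  B6: preds {B2,B4}: {B0,B1,B2} ∩ {B0,B4} = {B0}; idom=B0
  B7: preds {B3,B5,B6}: {B0,B3} ∩ {B0,B4,B5} ∩ {B0,B6} = {B0}; idom=B0

DF derivation:
  join B4 pred B0: · stop@B0
  join B4 pred B1: B1 stop@B0
  join B4 pred B3: B3 stop@B0
  join B6 pred B2: B2→B1 stop@B0
  join B6 pred B4: B4 stop@B0
  join B7 pred B3: B3 stop@B0
  join B7 pred B5: B5→B4 stop@B0
  join B7 pred B6: B6 stop@B0
  B0 → ∅
  B1 → {B4,B6}
  B2 → {B6}
  B3 → {B4,B7}
  B4 → {B6,B7}
  B5 → {B7}
  B6 → {B7}
  B7 → ∅

φ for s: defs {B0,B1}
  DF⁺ = {B4,B6,B7}

Answer: ["B4", "B6", "B7"]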